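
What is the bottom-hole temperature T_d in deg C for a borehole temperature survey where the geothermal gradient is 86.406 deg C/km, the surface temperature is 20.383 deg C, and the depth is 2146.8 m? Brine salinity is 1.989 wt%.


T_d = T_surf + grad * d / 1000
T_d = 20.383 + 86.406 * 2146.8 / 1000
T_d = 205.88 deg C


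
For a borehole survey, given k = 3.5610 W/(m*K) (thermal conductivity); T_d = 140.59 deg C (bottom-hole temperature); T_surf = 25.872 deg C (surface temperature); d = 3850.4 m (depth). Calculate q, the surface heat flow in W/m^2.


Step 1: grad = (T_d - T_surf)/d * 1000 = (140.59 - 25.872)/3850.4 * 1000 = 29.79379 deg C/km
Step 2: q = k * grad / 1000 = 3.561 * 29.79379 / 1000 = 0.10610 W/m^2
q = 0.10610 W/m^2


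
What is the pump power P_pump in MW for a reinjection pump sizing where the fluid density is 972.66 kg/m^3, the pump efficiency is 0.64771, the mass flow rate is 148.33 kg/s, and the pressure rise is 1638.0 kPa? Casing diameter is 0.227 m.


P_pump = mdot * dP / (rho * eta)
P_pump = 148.33 * 1638.0 / (972.66 * 0.64771)
P_pump = 385.6570 kW
Convert: 385.6570 kW * 0.001 = 0.38566 MW
P_pump = 0.38566 MW


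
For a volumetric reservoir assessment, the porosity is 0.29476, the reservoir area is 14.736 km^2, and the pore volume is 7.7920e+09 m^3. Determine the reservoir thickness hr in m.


hr = Vp / (A * 1e6 * phi)
hr = 7.7920e+09 / (14.736 * 1e6 * 0.29476)
hr = 1793.9 m


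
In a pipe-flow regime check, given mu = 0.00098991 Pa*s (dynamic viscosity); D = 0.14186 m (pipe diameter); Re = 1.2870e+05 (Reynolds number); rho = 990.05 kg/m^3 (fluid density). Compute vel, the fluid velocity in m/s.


vel = Re * mu / (rho * D)
vel = 1.2870e+05 * 0.00098991 / (990.05 * 0.14186)
vel = 0.90710 m/s


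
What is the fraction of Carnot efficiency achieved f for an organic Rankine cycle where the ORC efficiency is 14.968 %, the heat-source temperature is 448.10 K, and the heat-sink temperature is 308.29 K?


f = (eta_orc/100) / (1 - Tc/Th)
f = (14.968/100) / (1 - 308.29/448.10)
f = 0.47973


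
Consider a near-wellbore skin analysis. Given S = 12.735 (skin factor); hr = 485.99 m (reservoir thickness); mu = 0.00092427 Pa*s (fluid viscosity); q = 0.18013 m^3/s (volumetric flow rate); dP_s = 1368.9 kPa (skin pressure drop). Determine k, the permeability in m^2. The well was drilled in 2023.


k = S*q*mu / (2*pi*dP_s*1000*hr)
k = 12.735*0.18013*0.00092427 / (2*pi*1368.9*1000*485.99)
k = 5.0723e-13 m^2


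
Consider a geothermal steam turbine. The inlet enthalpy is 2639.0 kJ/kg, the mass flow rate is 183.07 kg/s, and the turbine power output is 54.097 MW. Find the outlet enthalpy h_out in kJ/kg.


h_out = h_in - P * 1000 / mdot
h_out = 2639.0 - 54.097 * 1000 / 183.07
h_out = 2343.5 kJ/kg


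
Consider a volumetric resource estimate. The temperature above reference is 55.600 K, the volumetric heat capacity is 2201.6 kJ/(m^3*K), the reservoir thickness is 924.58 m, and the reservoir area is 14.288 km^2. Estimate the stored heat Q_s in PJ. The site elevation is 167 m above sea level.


Step 1: Vr = A*1e6*hr = 14.288*1e6*924.58 = 1.321040e+10 m^3
Step 2: Q_s = Vr*rhoc*dT/1e12 = 1.321040e+10*2201.6*55.6/1e12 = 1617.1 PJ
Q_s = 1617.1 PJ


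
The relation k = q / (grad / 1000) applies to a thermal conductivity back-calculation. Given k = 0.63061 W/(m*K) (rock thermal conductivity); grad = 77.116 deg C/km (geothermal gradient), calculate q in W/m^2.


q = k * grad / 1000
q = 0.63061 * 77.116 / 1000
q = 0.048630 W/m^2


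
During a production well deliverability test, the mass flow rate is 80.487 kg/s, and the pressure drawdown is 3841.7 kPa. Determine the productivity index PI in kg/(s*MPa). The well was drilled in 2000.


PI = mdot * 1000 / dP
PI = 80.487 * 1000 / 3841.7
PI = 20.951 kg/(s*MPa)


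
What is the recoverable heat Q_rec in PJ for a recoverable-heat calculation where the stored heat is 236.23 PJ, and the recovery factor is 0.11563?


Q_rec = Q_s * RF
Q_rec = 236.23 * 0.11563
Q_rec = 27.315 PJ


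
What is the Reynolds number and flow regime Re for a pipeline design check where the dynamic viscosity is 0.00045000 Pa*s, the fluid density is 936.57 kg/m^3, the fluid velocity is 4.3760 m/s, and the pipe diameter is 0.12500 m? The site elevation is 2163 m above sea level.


Step 1: Re = rho*vel*D/mu = 936.57*4.376*0.125/0.00045 = 1.1385e+06
Step 2: Re = 1.1385e+06 > 4000, so flow is turbulent.
Re = 1.1385e+06 (turbulent)


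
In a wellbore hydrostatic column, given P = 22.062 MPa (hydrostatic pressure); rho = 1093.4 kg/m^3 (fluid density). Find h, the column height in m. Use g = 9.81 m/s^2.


h = P * 1e6 / (g * rho)
h = 22.062 * 1e6 / (9.81 * 1093.4)
h = 2056.8 m


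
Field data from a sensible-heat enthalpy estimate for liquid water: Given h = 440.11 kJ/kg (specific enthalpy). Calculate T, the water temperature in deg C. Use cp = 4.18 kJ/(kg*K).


T = h / cp
T = 440.11 / 4.18
T = 105.29 deg C


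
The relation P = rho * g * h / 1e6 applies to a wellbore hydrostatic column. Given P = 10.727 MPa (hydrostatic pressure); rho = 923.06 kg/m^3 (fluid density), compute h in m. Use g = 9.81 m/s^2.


h = P * 1e6 / (g * rho)
h = 10.727 * 1e6 / (9.81 * 923.06)
h = 1184.6 m


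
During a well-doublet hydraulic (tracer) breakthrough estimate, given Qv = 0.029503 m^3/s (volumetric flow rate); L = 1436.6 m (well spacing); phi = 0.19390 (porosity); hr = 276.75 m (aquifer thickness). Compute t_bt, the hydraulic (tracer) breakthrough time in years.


t_bt = pi * hr * phi * L^2 / (3 * Qv) / (365.25*86400)
t_bt = pi * 276.75 * 0.19390 * 1436.6^2 / (3 * 0.029503) / (365.25*86400)
t_bt = 124.56 years


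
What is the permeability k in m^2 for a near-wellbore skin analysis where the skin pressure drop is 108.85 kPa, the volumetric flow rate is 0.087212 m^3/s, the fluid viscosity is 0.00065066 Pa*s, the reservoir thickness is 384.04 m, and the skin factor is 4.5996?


k = S*q*mu / (2*pi*dP_s*1000*hr)
k = 4.5996*0.087212*0.00065066 / (2*pi*108.85*1000*384.04)
k = 9.9372e-13 m^2


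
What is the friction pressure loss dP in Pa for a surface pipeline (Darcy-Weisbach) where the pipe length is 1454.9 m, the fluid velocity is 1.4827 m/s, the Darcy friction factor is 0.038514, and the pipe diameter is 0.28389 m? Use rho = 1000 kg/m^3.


dP = f * (L/D) * (rho*vel^2/2) / 1000
dP = 0.038514 * (1454.9/0.28389) * (1000*1.4827^2/2) / 1000
dP = 216.9593 kPa
Convert: 216.9593 kPa * 1000.0 = 2.1696e+05 Pa
dP = 2.1696e+05 Pa


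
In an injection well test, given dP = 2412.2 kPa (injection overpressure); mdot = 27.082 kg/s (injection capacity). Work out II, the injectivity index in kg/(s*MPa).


II = mdot * 1000 / dP
II = 27.082 * 1000 / 2412.2
II = 11.227 kg/(s*MPa)


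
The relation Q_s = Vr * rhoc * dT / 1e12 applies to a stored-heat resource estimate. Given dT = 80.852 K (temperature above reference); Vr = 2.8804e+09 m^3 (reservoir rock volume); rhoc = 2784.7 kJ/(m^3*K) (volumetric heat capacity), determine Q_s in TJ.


Q_s = Vr * rhoc * dT / 1e12
Q_s = 2.8804e+09 * 2784.7 * 80.852 / 1e12
Q_s = 648.5179 PJ
Convert: 648.5179 PJ * 1000.0 = 6.4852e+05 TJ
Q_s = 6.4852e+05 TJ


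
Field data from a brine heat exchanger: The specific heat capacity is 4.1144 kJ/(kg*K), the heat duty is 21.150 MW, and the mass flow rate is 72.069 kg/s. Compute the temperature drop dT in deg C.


dT = Q * 1000 / (mdot * cp)
dT = 21.150 * 1000 / (72.069 * 4.1144)
dT = 71.32723 K
Convert (temperature difference, 1 K = 1 deg C): 71.32723 K = 71.32723 deg C
dT = 71.327 deg C


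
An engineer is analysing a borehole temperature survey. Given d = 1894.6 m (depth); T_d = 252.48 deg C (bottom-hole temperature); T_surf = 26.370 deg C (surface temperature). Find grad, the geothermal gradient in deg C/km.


grad = (T_d - T_surf) / d * 1000
grad = (252.48 - 26.370) / 1894.6 * 1000
grad = 119.34 deg C/km


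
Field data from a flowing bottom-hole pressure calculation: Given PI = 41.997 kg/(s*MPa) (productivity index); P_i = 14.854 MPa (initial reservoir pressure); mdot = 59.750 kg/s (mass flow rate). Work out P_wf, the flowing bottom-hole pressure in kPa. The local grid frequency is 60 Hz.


P_wf = P_i - mdot / PI
P_wf = 14.854 - 59.750 / 41.997
P_wf = 13.43128 MPa
Convert: 13.43128 MPa * 1000.0 = 13431 kPa
P_wf = 13431 kPa


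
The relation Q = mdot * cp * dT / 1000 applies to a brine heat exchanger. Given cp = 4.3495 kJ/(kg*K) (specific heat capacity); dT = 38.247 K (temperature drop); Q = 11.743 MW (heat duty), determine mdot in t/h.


mdot = Q * 1000 / (cp * dT)
mdot = 11.743 * 1000 / (4.3495 * 38.247)
mdot = 70.58986 kg/s
Convert: 70.58986 kg/s * 3.6 = 254.12 t/h
mdot = 254.12 t/h


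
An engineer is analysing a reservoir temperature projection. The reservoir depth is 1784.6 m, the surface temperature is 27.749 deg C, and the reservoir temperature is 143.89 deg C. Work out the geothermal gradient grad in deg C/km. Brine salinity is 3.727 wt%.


grad = (T_res - T_surf) / d * 1000
grad = (143.89 - 27.749) / 1784.6 * 1000
grad = 65.080 deg C/km


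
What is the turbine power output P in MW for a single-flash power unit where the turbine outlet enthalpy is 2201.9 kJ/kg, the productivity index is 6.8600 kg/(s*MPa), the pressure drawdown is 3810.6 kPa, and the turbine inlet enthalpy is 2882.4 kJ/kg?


Step 1: mdot = PI * dP / 1000 = 6.86 * 3810.6 / 1000 = 26.14072 kg/s
Step 2: P = mdot*(h_in - h_out)/1000 = 26.14072*(2882.4 - 2201.9)/1000 = 17.789 MW
P = 17.789 MW


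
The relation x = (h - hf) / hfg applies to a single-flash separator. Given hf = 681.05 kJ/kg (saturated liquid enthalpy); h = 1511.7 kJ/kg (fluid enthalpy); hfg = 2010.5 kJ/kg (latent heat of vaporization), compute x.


x = (h - hf) / hfg
x = (1511.7 - 681.05) / 2010.5
x = 0.41316


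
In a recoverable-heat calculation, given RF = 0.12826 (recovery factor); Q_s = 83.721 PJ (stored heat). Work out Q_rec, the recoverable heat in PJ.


Q_rec = Q_s * RF
Q_rec = 83.721 * 0.12826
Q_rec = 10.738 PJ


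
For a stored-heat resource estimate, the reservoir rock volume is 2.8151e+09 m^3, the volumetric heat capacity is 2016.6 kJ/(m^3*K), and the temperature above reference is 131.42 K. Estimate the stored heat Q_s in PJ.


Q_s = Vr * rhoc * dT / 1e12
Q_s = 2.8151e+09 * 2016.6 * 131.42 / 1e12
Q_s = 746.06 PJ


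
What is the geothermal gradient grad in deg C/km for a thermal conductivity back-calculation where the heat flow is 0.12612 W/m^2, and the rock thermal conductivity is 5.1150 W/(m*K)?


grad = q / k * 1000
grad = 0.12612 / 5.1150 * 1000
grad = 24.657 deg C/km


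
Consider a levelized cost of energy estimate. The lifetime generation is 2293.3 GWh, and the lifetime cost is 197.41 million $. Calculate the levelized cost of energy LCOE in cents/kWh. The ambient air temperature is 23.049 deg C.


LCOE = C_tot / E_tot * 100
LCOE = 197.41 / 2293.3 * 100
LCOE = 8.6081 cents/kWh


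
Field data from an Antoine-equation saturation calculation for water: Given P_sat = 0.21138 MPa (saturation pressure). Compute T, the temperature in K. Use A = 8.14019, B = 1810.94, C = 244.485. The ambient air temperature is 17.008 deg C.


T = B / (A - log10(P_sat * 760 / 0.101325)) - C
T = 1810.94 / (8.14019 - log10(0.21138 * 760 / 0.101325)) - 244.485
T = 122.0999 deg C
Convert to K: 122.0999 + 273.15 = 395.25 K
T = 395.25 K


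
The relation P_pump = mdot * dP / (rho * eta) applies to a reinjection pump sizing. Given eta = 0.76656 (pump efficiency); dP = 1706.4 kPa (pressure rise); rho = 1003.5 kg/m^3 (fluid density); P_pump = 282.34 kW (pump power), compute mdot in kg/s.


mdot = P_pump * rho * eta / dP
mdot = 282.34 * 1003.5 * 0.76656 / 1706.4
mdot = 127.28 kg/s


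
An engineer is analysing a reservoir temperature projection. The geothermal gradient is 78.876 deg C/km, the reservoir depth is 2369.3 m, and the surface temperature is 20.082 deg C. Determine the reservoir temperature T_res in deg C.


T_res = T_surf + grad * d / 1000
T_res = 20.082 + 78.876 * 2369.3 / 1000
T_res = 206.96 deg C


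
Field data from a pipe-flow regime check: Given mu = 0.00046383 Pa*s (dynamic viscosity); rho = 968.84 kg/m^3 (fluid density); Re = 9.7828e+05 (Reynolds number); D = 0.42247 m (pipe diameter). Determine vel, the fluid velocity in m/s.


vel = Re * mu / (rho * D)
vel = 9.7828e+05 * 0.00046383 / (968.84 * 0.42247)
vel = 1.1086 m/s


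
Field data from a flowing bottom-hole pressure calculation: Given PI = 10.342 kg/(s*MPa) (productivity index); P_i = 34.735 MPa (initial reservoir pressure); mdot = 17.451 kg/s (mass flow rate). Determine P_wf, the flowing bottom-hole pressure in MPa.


P_wf = P_i - mdot / PI
P_wf = 34.735 - 17.451 / 10.342
P_wf = 33.048 MPa


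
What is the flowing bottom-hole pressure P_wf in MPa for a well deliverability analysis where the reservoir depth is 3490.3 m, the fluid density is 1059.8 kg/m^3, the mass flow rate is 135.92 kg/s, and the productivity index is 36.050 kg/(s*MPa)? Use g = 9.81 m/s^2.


Step 1: P_i = rho*g*h/1e6 = 1059.8*9.81*3490.3/1e6 = 36.28739 MPa
Step 2: P_wf = P_i - mdot/PI = 36.28739 - 135.92/36.05 = 32.517 MPa
P_wf = 32.517 MPa


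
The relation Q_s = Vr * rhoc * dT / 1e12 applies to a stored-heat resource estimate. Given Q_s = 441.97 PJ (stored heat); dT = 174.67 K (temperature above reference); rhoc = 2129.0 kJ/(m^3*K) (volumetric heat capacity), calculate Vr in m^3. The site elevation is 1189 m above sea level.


Vr = Q_s * 1e12 / (rhoc * dT)
Vr = 441.97 * 1e12 / (2129.0 * 174.67)
Vr = 1.1885e+09 m^3


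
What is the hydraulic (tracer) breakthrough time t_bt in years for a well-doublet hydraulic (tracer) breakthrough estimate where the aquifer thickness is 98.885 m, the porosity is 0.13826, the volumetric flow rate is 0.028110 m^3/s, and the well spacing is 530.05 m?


t_bt = pi * hr * phi * L^2 / (3 * Qv) / (365.25*86400)
t_bt = pi * 98.885 * 0.13826 * 530.05^2 / (3 * 0.028110) / (365.25*86400)
t_bt = 4.5344 years


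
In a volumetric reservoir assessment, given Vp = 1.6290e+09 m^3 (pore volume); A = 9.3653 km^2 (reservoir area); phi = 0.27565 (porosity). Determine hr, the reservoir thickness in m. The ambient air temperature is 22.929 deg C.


hr = Vp / (A * 1e6 * phi)
hr = 1.6290e+09 / (9.3653 * 1e6 * 0.27565)
hr = 631.02 m


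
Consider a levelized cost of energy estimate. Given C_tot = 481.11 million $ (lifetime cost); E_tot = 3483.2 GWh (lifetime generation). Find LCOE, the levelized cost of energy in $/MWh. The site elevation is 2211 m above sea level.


LCOE = C_tot / E_tot * 100
LCOE = 481.11 / 3483.2 * 100
LCOE = 13.81230 cents/kWh
Convert: 13.81230 cents/kWh * 10.0 = 138.12 $/MWh
LCOE = 138.12 $/MWh


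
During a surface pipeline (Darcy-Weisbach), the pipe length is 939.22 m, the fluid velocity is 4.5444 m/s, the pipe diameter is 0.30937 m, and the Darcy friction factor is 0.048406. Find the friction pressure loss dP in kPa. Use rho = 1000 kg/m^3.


dP = f * (L/D) * (rho*vel^2/2) / 1000
dP = 0.048406 * (939.22/0.30937) * (1000*4.5444^2/2) / 1000
dP = 1517.4 kPa


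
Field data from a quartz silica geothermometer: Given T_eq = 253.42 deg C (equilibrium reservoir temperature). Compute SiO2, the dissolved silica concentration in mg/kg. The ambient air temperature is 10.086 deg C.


SiO2 = 10^(5.19 - 1309/(T_eq + 273.15))
SiO2 = 10^(5.19 - 1309/(253.42 + 273.15))
SiO2 = 505.94 mg/kg


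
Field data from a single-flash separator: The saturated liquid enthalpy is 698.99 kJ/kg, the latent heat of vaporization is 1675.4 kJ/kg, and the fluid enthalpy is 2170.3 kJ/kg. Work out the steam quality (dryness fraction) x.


x = (h - hf) / hfg
x = (2170.3 - 698.99) / 1675.4
x = 0.87818


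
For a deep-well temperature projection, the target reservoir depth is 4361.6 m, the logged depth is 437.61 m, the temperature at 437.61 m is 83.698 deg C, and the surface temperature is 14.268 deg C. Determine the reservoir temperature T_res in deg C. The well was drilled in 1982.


Step 1: grad = (T_d1 - T_surf)/d1 * 1000 = (83.698 - 14.268)/437.61 * 1000 = 158.6573 deg C/km
Step 2: T_res = T_surf + grad*d2/1000 = 14.268 + 158.6573*4361.6/1000 = 706.27 deg C
T_res = 706.27 deg C


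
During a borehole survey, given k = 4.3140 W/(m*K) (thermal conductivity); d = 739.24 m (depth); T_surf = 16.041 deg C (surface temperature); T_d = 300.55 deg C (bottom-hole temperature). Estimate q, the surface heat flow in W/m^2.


Step 1: grad = (T_d - T_surf)/d * 1000 = (300.55 - 16.041)/739.24 * 1000 = 384.8669 deg C/km
Step 2: q = k * grad / 1000 = 4.314 * 384.8669 / 1000 = 1.6603 W/m^2
q = 1.6603 W/m^2


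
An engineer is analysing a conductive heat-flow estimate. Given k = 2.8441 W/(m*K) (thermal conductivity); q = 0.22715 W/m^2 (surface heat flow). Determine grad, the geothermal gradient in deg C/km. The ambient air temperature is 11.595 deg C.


grad = q * 1000 / k
grad = 0.22715 * 1000 / 2.8441
grad = 79.867 deg C/km


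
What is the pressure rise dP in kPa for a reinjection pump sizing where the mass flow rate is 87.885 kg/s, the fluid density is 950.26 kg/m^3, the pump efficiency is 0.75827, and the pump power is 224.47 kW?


dP = P_pump * rho * eta / mdot
dP = 224.47 * 950.26 * 0.75827 / 87.885
dP = 1840.4 kPa


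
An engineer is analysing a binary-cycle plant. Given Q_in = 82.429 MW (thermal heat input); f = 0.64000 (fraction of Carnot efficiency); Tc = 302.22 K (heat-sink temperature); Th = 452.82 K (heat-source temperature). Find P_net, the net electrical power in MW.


Step 1: eta = (1 - Tc/Th)*f = (1 - 302.22/452.82)*0.64 = 0.2128528
Step 2: P_net = eta * Q_in = 0.2128528 * 82.429 = 17.545 MW
P_net = 17.545 MW


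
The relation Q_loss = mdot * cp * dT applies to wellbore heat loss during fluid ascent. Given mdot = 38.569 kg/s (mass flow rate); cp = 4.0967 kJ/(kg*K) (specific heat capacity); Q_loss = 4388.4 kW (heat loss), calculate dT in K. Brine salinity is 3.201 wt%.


dT = Q_loss / (mdot * cp)
dT = 4388.4 / (38.569 * 4.0967)
dT = 27.774 K


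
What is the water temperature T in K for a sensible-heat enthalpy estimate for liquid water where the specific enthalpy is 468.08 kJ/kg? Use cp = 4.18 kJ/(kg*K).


T = h / cp
T = 468.08 / 4.18
T = 111.9809 deg C
Convert to K: 111.9809 + 273.15 = 385.13 K
T = 385.13 K


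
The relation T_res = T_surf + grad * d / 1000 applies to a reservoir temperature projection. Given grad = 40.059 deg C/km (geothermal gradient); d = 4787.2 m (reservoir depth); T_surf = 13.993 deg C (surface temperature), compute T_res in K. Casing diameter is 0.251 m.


T_res = T_surf + grad * d / 1000
T_res = 13.993 + 40.059 * 4787.2 / 1000
T_res = 205.7634 deg C
Convert to K: 205.7634 + 273.15 = 478.91 K
T_res = 478.91 K


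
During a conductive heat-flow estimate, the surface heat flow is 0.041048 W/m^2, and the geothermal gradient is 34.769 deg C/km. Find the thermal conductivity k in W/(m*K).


k = q * 1000 / grad
k = 0.041048 * 1000 / 34.769
k = 1.1806 W/(m*K)


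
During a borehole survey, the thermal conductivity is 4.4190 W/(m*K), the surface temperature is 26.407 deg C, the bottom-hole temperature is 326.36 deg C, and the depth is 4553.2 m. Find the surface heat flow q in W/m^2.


Step 1: grad = (T_d - T_surf)/d * 1000 = (326.36 - 26.407)/4553.2 * 1000 = 65.87740 deg C/km
Step 2: q = k * grad / 1000 = 4.419 * 65.87740 / 1000 = 0.29111 W/m^2
q = 0.29111 W/m^2


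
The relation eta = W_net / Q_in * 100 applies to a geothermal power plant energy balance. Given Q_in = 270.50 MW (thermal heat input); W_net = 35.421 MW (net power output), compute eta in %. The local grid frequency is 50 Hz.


eta = W_net / Q_in * 100
eta = 35.421 / 270.50 * 100
eta = 13.095 %


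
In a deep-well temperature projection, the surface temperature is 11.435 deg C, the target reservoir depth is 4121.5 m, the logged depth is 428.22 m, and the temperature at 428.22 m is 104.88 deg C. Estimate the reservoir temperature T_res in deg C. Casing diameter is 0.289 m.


Step 1: grad = (T_d1 - T_surf)/d1 * 1000 = (104.88 - 11.435)/428.22 * 1000 = 218.2173 deg C/km
Step 2: T_res = T_surf + grad*d2/1000 = 11.435 + 218.2173*4121.5/1000 = 910.82 deg C
T_res = 910.82 deg C


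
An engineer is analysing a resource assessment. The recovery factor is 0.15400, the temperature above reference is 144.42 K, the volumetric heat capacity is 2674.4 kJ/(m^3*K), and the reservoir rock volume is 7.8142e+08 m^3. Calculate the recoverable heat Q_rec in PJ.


Step 1: Q_s = Vr*rhoc*dT/1e12 = 7.8142e+08*2674.4*144.42/1e12 = 301.8132 PJ
Step 2: Q_rec = Q_s * RF = 301.8132 * 0.154 = 46.479 PJ
Q_rec = 46.479 PJ


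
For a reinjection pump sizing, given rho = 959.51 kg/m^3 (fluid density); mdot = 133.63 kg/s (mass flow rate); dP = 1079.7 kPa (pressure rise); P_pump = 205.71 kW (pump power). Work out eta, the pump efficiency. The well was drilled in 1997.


eta = mdot * dP / (rho * P_pump)
eta = 133.63 * 1079.7 / (959.51 * 205.71)
eta = 0.73097


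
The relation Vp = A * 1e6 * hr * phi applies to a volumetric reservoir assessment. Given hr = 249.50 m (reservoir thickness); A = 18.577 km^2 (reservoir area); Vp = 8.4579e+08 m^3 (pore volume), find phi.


phi = Vp / (A * 1e6 * hr)
phi = 8.4579e+08 / (18.577 * 1e6 * 249.50)
phi = 0.18248


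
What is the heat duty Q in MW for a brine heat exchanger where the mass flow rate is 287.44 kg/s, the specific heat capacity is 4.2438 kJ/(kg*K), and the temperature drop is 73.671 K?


Q = mdot * cp * dT / 1000
Q = 287.44 * 4.2438 * 73.671 / 1000
Q = 89.867 MW


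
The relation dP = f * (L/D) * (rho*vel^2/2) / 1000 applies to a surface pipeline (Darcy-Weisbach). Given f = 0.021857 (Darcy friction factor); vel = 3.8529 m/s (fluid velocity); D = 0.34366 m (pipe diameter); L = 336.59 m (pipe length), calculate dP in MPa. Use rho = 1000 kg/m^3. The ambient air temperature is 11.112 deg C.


dP = f * (L/D) * (rho*vel^2/2) / 1000
dP = 0.021857 * (336.59/0.34366) * (1000*3.8529^2/2) / 1000
dP = 158.8943 kPa
Convert: 158.8943 kPa * 0.001 = 0.15889 MPa
dP = 0.15889 MPa


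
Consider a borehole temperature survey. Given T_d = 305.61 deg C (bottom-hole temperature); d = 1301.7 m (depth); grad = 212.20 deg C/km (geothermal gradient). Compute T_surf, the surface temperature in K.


T_surf = T_d - grad * d / 1000
T_surf = 305.61 - 212.20 * 1301.7 / 1000
T_surf = 29.38926 deg C
Convert to K: 29.38926 + 273.15 = 302.54 K
T_surf = 302.54 K


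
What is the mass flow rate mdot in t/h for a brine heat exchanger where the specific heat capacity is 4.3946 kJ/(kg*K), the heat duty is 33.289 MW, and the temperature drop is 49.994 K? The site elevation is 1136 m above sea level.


mdot = Q * 1000 / (cp * dT)
mdot = 33.289 * 1000 / (4.3946 * 49.994)
mdot = 151.5177 kg/s
Convert: 151.5177 kg/s * 3.6 = 545.46 t/h
mdot = 545.46 t/h


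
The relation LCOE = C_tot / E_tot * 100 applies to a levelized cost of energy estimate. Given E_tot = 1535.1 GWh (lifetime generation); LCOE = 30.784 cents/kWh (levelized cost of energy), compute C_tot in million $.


C_tot = LCOE / 100 * E_tot
C_tot = 30.784 / 100 * 1535.1
C_tot = 472.57 million $


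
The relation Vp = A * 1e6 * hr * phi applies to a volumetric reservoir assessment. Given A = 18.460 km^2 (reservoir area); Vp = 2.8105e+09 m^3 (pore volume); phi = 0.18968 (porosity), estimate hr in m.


hr = Vp / (A * 1e6 * phi)
hr = 2.8105e+09 / (18.460 * 1e6 * 0.18968)
hr = 802.66 m


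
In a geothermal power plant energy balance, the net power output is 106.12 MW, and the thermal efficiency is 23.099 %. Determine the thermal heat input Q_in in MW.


Q_in = W_net / (eta / 100)
Q_in = 106.12 / (23.099 / 100)
Q_in = 459.41 MW


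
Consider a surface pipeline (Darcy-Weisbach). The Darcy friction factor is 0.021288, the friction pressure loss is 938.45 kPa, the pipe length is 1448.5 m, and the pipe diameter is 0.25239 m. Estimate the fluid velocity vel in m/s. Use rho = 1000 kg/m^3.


vel = sqrt(dP*1000*2*D / (f*L*rho))
vel = sqrt(938.45*1000*2*0.25239 / (0.021288*1448.5*1000))
vel = 3.9195 m/s


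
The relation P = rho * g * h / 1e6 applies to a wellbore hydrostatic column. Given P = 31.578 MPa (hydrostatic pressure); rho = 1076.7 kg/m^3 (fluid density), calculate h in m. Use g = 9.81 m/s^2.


h = P * 1e6 / (g * rho)
h = 31.578 * 1e6 / (9.81 * 1076.7)
h = 2989.7 m


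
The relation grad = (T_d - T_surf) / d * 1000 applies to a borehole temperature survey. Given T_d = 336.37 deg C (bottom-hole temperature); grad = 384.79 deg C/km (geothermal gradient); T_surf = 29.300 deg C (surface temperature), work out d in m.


d = (T_d - T_surf) / grad * 1000
d = (336.37 - 29.300) / 384.79 * 1000
d = 798.02 m


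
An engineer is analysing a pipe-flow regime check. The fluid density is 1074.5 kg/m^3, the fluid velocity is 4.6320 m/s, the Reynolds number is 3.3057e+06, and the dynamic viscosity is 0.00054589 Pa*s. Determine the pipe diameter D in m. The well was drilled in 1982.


D = Re * mu / (rho * vel)
D = 3.3057e+06 * 0.00054589 / (1074.5 * 4.6320)
D = 0.36257 m


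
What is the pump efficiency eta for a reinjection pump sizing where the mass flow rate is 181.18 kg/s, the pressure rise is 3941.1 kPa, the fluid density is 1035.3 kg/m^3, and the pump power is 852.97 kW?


eta = mdot * dP / (rho * P_pump)
eta = 181.18 * 3941.1 / (1035.3 * 852.97)
eta = 0.80859


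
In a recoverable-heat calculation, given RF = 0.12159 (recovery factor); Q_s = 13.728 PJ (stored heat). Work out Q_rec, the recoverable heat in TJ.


Q_rec = Q_s * RF
Q_rec = 13.728 * 0.12159
Q_rec = 1.669188 PJ
Convert: 1.669188 PJ * 1000.0 = 1669.2 TJ
Q_rec = 1669.2 TJ


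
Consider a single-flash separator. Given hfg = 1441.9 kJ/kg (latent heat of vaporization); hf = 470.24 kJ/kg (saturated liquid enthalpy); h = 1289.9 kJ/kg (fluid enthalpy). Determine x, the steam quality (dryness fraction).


x = (h - hf) / hfg
x = (1289.9 - 470.24) / 1441.9
x = 0.56846


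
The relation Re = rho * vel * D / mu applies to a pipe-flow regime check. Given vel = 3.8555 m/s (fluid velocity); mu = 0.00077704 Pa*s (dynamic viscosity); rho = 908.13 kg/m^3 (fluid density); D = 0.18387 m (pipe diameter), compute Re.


Re = rho * vel * D / mu
Re = 908.13 * 3.8555 * 0.18387 / 0.00077704
Re = 8.2851e+05


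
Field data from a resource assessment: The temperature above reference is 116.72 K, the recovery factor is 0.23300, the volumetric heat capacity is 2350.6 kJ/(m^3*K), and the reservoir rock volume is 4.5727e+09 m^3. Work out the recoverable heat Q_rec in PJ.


Step 1: Q_s = Vr*rhoc*dT/1e12 = 4.5727e+09*2350.6*116.72/1e12 = 1254.575 PJ
Step 2: Q_rec = Q_s * RF = 1254.575 * 0.233 = 292.32 PJ
Q_rec = 292.32 PJ


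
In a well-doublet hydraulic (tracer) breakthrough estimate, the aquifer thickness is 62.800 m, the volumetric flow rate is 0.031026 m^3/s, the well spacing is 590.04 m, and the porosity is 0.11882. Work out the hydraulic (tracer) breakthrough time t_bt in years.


t_bt = pi * hr * phi * L^2 / (3 * Qv) / (365.25*86400)
t_bt = pi * 62.800 * 0.11882 * 590.04^2 / (3 * 0.031026) / (365.25*86400)
t_bt = 2.7785 years


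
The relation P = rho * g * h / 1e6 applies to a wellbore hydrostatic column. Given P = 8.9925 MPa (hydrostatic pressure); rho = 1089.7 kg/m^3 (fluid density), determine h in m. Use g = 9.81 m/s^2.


h = P * 1e6 / (g * rho)
h = 8.9925 * 1e6 / (9.81 * 1089.7)
h = 841.21 m


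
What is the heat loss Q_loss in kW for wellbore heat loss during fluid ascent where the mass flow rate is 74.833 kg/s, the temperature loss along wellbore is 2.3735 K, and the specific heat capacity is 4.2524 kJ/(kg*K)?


Q_loss = mdot * cp * dT
Q_loss = 74.833 * 4.2524 * 2.3735
Q_loss = 755.29 kW


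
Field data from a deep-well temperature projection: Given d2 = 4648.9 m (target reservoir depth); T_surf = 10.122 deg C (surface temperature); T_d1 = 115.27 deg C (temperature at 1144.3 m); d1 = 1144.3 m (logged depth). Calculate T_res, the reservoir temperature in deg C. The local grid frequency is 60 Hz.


Step 1: grad = (T_d1 - T_surf)/d1 * 1000 = (115.27 - 10.122)/1144.3 * 1000 = 91.88849 deg C/km
Step 2: T_res = T_surf + grad*d2/1000 = 10.122 + 91.88849*4648.9/1000 = 437.30 deg C
T_res = 437.30 deg C


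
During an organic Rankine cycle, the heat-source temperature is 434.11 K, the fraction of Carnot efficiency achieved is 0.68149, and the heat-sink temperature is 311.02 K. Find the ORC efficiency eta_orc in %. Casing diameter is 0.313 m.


eta_orc = (1 - Tc/Th) * f * 100
eta_orc = (1 - 311.02/434.11) * 0.68149 * 100
eta_orc = 19.323 %


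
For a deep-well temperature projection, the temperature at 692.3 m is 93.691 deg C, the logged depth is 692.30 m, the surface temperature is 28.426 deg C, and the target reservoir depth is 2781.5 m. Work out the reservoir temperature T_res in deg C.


Step 1: grad = (T_d1 - T_surf)/d1 * 1000 = (93.691 - 28.426)/692.3 * 1000 = 94.27271 deg C/km
Step 2: T_res = T_surf + grad*d2/1000 = 28.426 + 94.27271*2781.5/1000 = 290.65 deg C
T_res = 290.65 deg C


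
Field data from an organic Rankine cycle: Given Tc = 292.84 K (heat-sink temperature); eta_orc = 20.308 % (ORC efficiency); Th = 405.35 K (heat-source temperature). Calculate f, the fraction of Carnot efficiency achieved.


f = (eta_orc/100) / (1 - Tc/Th)
f = (20.308/100) / (1 - 292.84/405.35)
f = 0.73165


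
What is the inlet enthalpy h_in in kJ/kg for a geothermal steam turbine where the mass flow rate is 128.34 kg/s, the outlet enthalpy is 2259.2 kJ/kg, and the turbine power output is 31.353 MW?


h_in = h_out + P * 1000 / mdot
h_in = 2259.2 + 31.353 * 1000 / 128.34
h_in = 2503.5 kJ/kg


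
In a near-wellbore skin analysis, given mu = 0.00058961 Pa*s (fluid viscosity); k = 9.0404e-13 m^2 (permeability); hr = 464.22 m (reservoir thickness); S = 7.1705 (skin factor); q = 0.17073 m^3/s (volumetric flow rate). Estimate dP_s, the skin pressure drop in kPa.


dP_s = S * q * mu / (2*pi*k*hr) / 1000
dP_s = 7.1705 * 0.17073 * 0.00058961 / (2*pi*9.0404e-13*464.22) / 1000
dP_s = 273.74 kPa


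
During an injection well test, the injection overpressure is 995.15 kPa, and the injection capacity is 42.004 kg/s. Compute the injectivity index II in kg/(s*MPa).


II = mdot * 1000 / dP
II = 42.004 * 1000 / 995.15
II = 42.209 kg/(s*MPa)


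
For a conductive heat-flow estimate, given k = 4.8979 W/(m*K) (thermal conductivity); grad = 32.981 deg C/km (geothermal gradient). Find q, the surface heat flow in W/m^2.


q = k * grad / 1000
q = 4.8979 * 32.981 / 1000
q = 0.16154 W/m^2


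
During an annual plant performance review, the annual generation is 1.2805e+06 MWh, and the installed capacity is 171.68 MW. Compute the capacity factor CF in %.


CF = E_a / (cap * 8760) * 100
CF = 1.2805e+06 / (171.68 * 8760) * 100
CF = 85.144 %


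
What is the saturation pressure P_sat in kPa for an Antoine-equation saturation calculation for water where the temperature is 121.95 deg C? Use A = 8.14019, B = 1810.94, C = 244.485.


P_sat = 10^(A - B/(C + T)) / 760 * 0.101325
P_sat = 10^(8.14019 - 1810.94/(244.485 + 121.95)) / 760 * 0.101325
P_sat = 0.2103988 MPa
Convert: 0.2103988 MPa * 1000.0 = 210.40 kPa
P_sat = 210.40 kPa


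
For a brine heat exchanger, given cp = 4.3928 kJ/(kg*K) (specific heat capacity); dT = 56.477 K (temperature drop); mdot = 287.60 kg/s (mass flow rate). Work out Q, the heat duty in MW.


Q = mdot * cp * dT / 1000
Q = 287.60 * 4.3928 * 56.477 / 1000
Q = 71.351 MW


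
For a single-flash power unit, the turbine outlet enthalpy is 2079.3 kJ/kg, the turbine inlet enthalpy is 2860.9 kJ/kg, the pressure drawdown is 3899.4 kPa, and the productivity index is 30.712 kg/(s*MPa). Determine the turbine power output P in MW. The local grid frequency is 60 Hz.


Step 1: mdot = PI * dP / 1000 = 30.712 * 3899.4 / 1000 = 119.7584 kg/s
Step 2: P = mdot*(h_in - h_out)/1000 = 119.7584*(2860.9 - 2079.3)/1000 = 93.603 MW
P = 93.603 MW


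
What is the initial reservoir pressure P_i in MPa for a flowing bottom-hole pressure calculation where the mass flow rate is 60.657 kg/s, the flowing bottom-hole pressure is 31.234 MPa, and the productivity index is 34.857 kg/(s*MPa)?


P_i = P_wf + mdot / PI
P_i = 31.234 + 60.657 / 34.857
P_i = 32.974 MPa


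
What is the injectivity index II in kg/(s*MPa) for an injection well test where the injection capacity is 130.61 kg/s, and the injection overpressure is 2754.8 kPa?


II = mdot * 1000 / dP
II = 130.61 * 1000 / 2754.8
II = 47.412 kg/(s*MPa)


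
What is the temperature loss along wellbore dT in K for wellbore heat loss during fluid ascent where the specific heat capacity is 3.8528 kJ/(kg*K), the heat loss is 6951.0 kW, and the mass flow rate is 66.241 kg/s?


dT = Q_loss / (mdot * cp)
dT = 6951.0 / (66.241 * 3.8528)
dT = 27.236 K


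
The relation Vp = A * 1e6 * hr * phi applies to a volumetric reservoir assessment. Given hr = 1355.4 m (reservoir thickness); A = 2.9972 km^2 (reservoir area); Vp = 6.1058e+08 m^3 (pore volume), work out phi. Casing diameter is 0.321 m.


phi = Vp / (A * 1e6 * hr)
phi = 6.1058e+08 / (2.9972 * 1e6 * 1355.4)
phi = 0.15030


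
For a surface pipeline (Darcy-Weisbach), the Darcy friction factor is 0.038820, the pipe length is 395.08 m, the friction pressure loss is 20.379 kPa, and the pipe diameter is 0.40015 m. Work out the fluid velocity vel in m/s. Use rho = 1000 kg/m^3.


vel = sqrt(dP*1000*2*D / (f*L*rho))
vel = sqrt(20.379*1000*2*0.40015 / (0.038820*395.08*1000))
vel = 1.0312 m/s


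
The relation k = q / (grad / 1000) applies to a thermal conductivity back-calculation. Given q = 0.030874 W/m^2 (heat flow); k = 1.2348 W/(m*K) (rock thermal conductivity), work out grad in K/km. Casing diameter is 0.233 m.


grad = q / k * 1000
grad = 0.030874 / 1.2348 * 1000
grad = 25.00324 deg C/km
Convert: 25.00324 deg C/km * 1.0 = 25.003 K/km
grad = 25.003 K/km


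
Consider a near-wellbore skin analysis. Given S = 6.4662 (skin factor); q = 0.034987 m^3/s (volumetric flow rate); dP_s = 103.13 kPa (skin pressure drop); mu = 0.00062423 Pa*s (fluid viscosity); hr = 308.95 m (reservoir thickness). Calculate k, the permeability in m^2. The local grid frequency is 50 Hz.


k = S*q*mu / (2*pi*dP_s*1000*hr)
k = 6.4662*0.034987*0.00062423 / (2*pi*103.13*1000*308.95)
k = 7.0542e-13 m^2


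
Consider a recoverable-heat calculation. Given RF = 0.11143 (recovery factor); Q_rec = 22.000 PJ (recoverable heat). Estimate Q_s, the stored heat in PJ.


Q_s = Q_rec / RF
Q_s = 22.000 / 0.11143
Q_s = 197.43 PJ


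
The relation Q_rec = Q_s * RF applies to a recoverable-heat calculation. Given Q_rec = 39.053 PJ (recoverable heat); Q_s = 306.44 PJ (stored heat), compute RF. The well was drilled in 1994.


RF = Q_rec / Q_s
RF = 39.053 / 306.44
RF = 0.12744


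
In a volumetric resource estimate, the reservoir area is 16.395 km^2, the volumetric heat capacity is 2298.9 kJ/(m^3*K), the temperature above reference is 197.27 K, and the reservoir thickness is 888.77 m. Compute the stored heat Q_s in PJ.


Step 1: Vr = A*1e6*hr = 16.395*1e6*888.77 = 1.457138e+10 m^3
Step 2: Q_s = Vr*rhoc*dT/1e12 = 1.457138e+10*2298.9*197.27/1e12 = 6608.2 PJ
Q_s = 6608.2 PJ


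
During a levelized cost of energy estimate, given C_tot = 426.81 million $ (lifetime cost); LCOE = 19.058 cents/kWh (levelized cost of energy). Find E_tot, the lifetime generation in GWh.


E_tot = C_tot / LCOE * 100
E_tot = 426.81 / 19.058 * 100
E_tot = 2239.5 GWh


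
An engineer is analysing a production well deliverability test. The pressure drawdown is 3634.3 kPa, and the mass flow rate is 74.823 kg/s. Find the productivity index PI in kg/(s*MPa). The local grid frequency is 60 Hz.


PI = mdot * 1000 / dP
PI = 74.823 * 1000 / 3634.3
PI = 20.588 kg/(s*MPa)


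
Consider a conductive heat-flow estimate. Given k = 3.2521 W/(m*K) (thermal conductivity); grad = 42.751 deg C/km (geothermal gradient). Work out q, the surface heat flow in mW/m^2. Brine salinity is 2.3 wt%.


q = k * grad / 1000
q = 3.2521 * 42.751 / 1000
q = 0.1390305 W/m^2
Convert: 0.1390305 W/m^2 * 1000.0 = 139.03 mW/m^2
q = 139.03 mW/m^2


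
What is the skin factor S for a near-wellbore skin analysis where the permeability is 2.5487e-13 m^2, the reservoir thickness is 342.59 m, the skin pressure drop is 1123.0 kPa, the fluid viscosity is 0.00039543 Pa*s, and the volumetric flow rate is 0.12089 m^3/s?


S = dP_s * 1000 * 2*pi*k*hr / (q*mu)
S = 1123.0 * 1000 * 2*pi*2.5487e-13*342.59 / (0.12089*0.00039543)
S = 12.888


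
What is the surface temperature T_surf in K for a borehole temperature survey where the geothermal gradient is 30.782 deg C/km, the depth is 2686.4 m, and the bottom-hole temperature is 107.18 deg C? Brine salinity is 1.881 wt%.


T_surf = T_d - grad * d / 1000
T_surf = 107.18 - 30.782 * 2686.4 / 1000
T_surf = 24.48724 deg C
Convert to K: 24.48724 + 273.15 = 297.64 K
T_surf = 297.64 K


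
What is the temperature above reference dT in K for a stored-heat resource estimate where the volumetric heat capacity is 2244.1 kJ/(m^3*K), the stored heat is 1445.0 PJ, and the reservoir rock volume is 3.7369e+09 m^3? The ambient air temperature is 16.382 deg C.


dT = Q_s * 1e12 / (Vr * rhoc)
dT = 1445.0 * 1e12 / (3.7369e+09 * 2244.1)
dT = 172.31 K


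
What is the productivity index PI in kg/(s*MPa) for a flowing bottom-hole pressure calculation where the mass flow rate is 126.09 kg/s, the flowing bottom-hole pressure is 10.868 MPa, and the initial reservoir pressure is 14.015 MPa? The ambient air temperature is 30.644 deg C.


PI = mdot / (P_i - P_wf)
PI = 126.09 / (14.015 - 10.868)
PI = 40.067 kg/(s*MPa)


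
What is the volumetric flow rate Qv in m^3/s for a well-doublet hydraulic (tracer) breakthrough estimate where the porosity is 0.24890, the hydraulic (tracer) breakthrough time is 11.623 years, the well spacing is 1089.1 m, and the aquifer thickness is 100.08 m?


Qv = pi*hr*phi*L^2 / (3*t_bt*365.25*86400)
Qv = pi*100.08*0.24890*1089.1^2 / (3*11.623*365.25*86400)
Qv = 0.084356 m^3/s


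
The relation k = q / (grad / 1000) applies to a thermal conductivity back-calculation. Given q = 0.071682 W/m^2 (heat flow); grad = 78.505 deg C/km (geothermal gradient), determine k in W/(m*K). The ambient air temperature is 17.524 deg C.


k = q / (grad / 1000)
k = 0.071682 / (78.505 / 1000)
k = 0.91309 W/(m*K)


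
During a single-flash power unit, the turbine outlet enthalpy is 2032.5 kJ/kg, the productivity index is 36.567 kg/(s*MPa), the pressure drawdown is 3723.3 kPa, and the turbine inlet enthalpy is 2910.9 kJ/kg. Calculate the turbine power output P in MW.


Step 1: mdot = PI * dP / 1000 = 36.567 * 3723.3 / 1000 = 136.1499 kg/s
Step 2: P = mdot*(h_in - h_out)/1000 = 136.1499*(2910.9 - 2032.5)/1000 = 119.59 MW
P = 119.59 MW


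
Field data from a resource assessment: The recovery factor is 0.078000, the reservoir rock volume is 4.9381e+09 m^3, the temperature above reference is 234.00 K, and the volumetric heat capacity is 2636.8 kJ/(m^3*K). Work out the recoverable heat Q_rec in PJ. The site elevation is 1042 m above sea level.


Step 1: Q_s = Vr*rhoc*dT/1e12 = 4.9381e+09*2636.8*234.0/1e12 = 3046.863 PJ
Step 2: Q_rec = Q_s * RF = 3046.863 * 0.078 = 237.66 PJ
Q_rec = 237.66 PJ


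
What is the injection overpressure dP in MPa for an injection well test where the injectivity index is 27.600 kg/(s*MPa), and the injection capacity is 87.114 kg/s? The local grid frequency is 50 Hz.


dP = mdot * 1000 / II
dP = 87.114 * 1000 / 27.600
dP = 3156.304 kPa
Convert: 3156.304 kPa * 0.001 = 3.1563 MPa
dP = 3.1563 MPa


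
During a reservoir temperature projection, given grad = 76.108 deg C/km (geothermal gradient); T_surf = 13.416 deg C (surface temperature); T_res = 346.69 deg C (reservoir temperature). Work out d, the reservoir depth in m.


d = (T_res - T_surf) / grad * 1000
d = (346.69 - 13.416) / 76.108 * 1000
d = 4379.0 m


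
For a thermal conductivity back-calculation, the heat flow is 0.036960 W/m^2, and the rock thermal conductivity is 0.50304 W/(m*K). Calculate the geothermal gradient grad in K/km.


grad = q / k * 1000
grad = 0.036960 / 0.50304 * 1000
grad = 73.47328 deg C/km
Convert: 73.47328 deg C/km * 1.0 = 73.473 K/km
grad = 73.473 K/km
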